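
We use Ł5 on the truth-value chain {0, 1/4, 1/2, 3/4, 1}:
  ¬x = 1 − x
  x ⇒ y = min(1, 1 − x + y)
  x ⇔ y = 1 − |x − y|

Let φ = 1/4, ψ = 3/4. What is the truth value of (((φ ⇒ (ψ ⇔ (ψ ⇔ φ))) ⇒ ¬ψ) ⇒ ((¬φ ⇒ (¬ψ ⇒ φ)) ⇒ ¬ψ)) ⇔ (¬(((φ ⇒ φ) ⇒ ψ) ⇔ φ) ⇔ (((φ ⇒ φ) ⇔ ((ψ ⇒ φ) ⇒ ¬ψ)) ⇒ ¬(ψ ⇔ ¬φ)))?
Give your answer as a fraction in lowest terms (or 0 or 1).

ψ ⇔ φ = 3/4 ⇔ 1/4 = 1/2
ψ ⇔ (ψ ⇔ φ) = 3/4 ⇔ 1/2 = 3/4
φ ⇒ (ψ ⇔ (ψ ⇔ φ)) = 1/4 ⇒ 3/4 = 1
¬ψ = ¬3/4 = 1/4
(φ ⇒ (ψ ⇔ (ψ ⇔ φ))) ⇒ ¬ψ = 1 ⇒ 1/4 = 1/4
¬φ = ¬1/4 = 3/4
¬ψ = ¬3/4 = 1/4
¬ψ ⇒ φ = 1/4 ⇒ 1/4 = 1
¬φ ⇒ (¬ψ ⇒ φ) = 3/4 ⇒ 1 = 1
¬ψ = ¬3/4 = 1/4
(¬φ ⇒ (¬ψ ⇒ φ)) ⇒ ¬ψ = 1 ⇒ 1/4 = 1/4
((φ ⇒ (ψ ⇔ (ψ ⇔ φ))) ⇒ ¬ψ) ⇒ ((¬φ ⇒ (¬ψ ⇒ φ)) ⇒ ¬ψ) = 1/4 ⇒ 1/4 = 1
φ ⇒ φ = 1/4 ⇒ 1/4 = 1
(φ ⇒ φ) ⇒ ψ = 1 ⇒ 3/4 = 3/4
((φ ⇒ φ) ⇒ ψ) ⇔ φ = 3/4 ⇔ 1/4 = 1/2
¬(((φ ⇒ φ) ⇒ ψ) ⇔ φ) = ¬1/2 = 1/2
φ ⇒ φ = 1/4 ⇒ 1/4 = 1
ψ ⇒ φ = 3/4 ⇒ 1/4 = 1/2
¬ψ = ¬3/4 = 1/4
(ψ ⇒ φ) ⇒ ¬ψ = 1/2 ⇒ 1/4 = 3/4
(φ ⇒ φ) ⇔ ((ψ ⇒ φ) ⇒ ¬ψ) = 1 ⇔ 3/4 = 3/4
¬φ = ¬1/4 = 3/4
ψ ⇔ ¬φ = 3/4 ⇔ 3/4 = 1
¬(ψ ⇔ ¬φ) = ¬1 = 0
((φ ⇒ φ) ⇔ ((ψ ⇒ φ) ⇒ ¬ψ)) ⇒ ¬(ψ ⇔ ¬φ) = 3/4 ⇒ 0 = 1/4
¬(((φ ⇒ φ) ⇒ ψ) ⇔ φ) ⇔ (((φ ⇒ φ) ⇔ ((ψ ⇒ φ) ⇒ ¬ψ)) ⇒ ¬(ψ ⇔ ¬φ)) = 1/2 ⇔ 1/4 = 3/4
(((φ ⇒ (ψ ⇔ (ψ ⇔ φ))) ⇒ ¬ψ) ⇒ ((¬φ ⇒ (¬ψ ⇒ φ)) ⇒ ¬ψ)) ⇔ (¬(((φ ⇒ φ) ⇒ ψ) ⇔ φ) ⇔ (((φ ⇒ φ) ⇔ ((ψ ⇒ φ) ⇒ ¬ψ)) ⇒ ¬(ψ ⇔ ¬φ))) = 1 ⇔ 3/4 = 3/4

3/4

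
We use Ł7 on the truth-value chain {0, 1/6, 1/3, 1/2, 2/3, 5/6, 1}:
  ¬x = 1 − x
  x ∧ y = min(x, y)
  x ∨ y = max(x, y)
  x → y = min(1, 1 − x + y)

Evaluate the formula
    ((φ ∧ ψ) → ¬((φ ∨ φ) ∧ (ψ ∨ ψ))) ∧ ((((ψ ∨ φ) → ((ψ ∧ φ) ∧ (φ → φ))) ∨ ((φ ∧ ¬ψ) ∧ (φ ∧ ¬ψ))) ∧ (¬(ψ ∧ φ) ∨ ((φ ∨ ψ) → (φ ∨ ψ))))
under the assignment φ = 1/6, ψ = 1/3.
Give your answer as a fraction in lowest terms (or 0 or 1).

5/6

φ ∧ ψ = 1/6 ∧ 1/3 = 1/6
φ ∨ φ = 1/6 ∨ 1/6 = 1/6
ψ ∨ ψ = 1/3 ∨ 1/3 = 1/3
(φ ∨ φ) ∧ (ψ ∨ ψ) = 1/6 ∧ 1/3 = 1/6
¬((φ ∨ φ) ∧ (ψ ∨ ψ)) = ¬1/6 = 5/6
(φ ∧ ψ) → ¬((φ ∨ φ) ∧ (ψ ∨ ψ)) = 1/6 → 5/6 = 1
ψ ∨ φ = 1/3 ∨ 1/6 = 1/3
ψ ∧ φ = 1/3 ∧ 1/6 = 1/6
φ → φ = 1/6 → 1/6 = 1
(ψ ∧ φ) ∧ (φ → φ) = 1/6 ∧ 1 = 1/6
(ψ ∨ φ) → ((ψ ∧ φ) ∧ (φ → φ)) = 1/3 → 1/6 = 5/6
¬ψ = ¬1/3 = 2/3
φ ∧ ¬ψ = 1/6 ∧ 2/3 = 1/6
¬ψ = ¬1/3 = 2/3
φ ∧ ¬ψ = 1/6 ∧ 2/3 = 1/6
(φ ∧ ¬ψ) ∧ (φ ∧ ¬ψ) = 1/6 ∧ 1/6 = 1/6
((ψ ∨ φ) → ((ψ ∧ φ) ∧ (φ → φ))) ∨ ((φ ∧ ¬ψ) ∧ (φ ∧ ¬ψ)) = 5/6 ∨ 1/6 = 5/6
ψ ∧ φ = 1/3 ∧ 1/6 = 1/6
¬(ψ ∧ φ) = ¬1/6 = 5/6
φ ∨ ψ = 1/6 ∨ 1/3 = 1/3
φ ∨ ψ = 1/6 ∨ 1/3 = 1/3
(φ ∨ ψ) → (φ ∨ ψ) = 1/3 → 1/3 = 1
¬(ψ ∧ φ) ∨ ((φ ∨ ψ) → (φ ∨ ψ)) = 5/6 ∨ 1 = 1
(((ψ ∨ φ) → ((ψ ∧ φ) ∧ (φ → φ))) ∨ ((φ ∧ ¬ψ) ∧ (φ ∧ ¬ψ))) ∧ (¬(ψ ∧ φ) ∨ ((φ ∨ ψ) → (φ ∨ ψ))) = 5/6 ∧ 1 = 5/6
((φ ∧ ψ) → ¬((φ ∨ φ) ∧ (ψ ∨ ψ))) ∧ ((((ψ ∨ φ) → ((ψ ∧ φ) ∧ (φ → φ))) ∨ ((φ ∧ ¬ψ) ∧ (φ ∧ ¬ψ))) ∧ (¬(ψ ∧ φ) ∨ ((φ ∨ ψ) → (φ ∨ ψ)))) = 1 ∧ 5/6 = 5/6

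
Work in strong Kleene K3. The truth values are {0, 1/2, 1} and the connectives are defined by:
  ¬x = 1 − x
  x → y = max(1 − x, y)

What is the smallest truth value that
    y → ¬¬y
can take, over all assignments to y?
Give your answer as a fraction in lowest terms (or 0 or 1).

1/2

Take y = 1/2:
¬y = ¬1/2 = 1/2
¬¬y = ¬1/2 = 1/2
y → ¬¬y = 1/2 → 1/2 = 1/2
No assignment yields a value below 1/2, so this is the minimum.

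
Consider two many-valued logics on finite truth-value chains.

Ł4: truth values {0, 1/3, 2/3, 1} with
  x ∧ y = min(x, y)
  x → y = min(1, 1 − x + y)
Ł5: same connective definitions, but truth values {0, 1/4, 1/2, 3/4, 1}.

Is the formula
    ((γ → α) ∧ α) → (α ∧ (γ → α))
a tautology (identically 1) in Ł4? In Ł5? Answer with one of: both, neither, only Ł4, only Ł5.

both

In Ł4: every assignment gives 1 — tautology.
In Ł5: every assignment gives 1 — tautology.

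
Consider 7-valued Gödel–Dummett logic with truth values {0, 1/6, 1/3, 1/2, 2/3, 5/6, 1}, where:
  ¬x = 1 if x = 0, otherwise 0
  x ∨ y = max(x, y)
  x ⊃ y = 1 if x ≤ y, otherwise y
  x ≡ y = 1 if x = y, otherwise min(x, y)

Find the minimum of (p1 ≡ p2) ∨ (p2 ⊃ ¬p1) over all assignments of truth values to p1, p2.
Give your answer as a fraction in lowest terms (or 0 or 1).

Take p1 = 1/6, p2 = 1/3:
p1 ≡ p2 = 1/6 ≡ 1/3 = 1/6
¬p1 = ¬1/6 = 0
p2 ⊃ ¬p1 = 1/3 ⊃ 0 = 0
(p1 ≡ p2) ∨ (p2 ⊃ ¬p1) = 1/6 ∨ 0 = 1/6
No assignment yields a value below 1/6, so this is the minimum.

1/6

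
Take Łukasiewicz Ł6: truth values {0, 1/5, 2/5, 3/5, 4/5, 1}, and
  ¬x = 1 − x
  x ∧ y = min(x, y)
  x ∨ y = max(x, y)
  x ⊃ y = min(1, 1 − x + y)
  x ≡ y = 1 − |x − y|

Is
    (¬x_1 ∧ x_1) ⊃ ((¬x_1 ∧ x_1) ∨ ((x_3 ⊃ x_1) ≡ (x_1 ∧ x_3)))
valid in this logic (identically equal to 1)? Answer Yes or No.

At x_1 = 1, x_3 = 2/5, for instance:
¬x_1 = ¬1 = 0
¬x_1 ∧ x_1 = 0 ∧ 1 = 0
x_3 ⊃ x_1 = 2/5 ⊃ 1 = 1
x_1 ∧ x_3 = 1 ∧ 2/5 = 2/5
(x_3 ⊃ x_1) ≡ (x_1 ∧ x_3) = 1 ≡ 2/5 = 2/5
(¬x_1 ∧ x_1) ∨ ((x_3 ⊃ x_1) ≡ (x_1 ∧ x_3)) = 0 ∨ 2/5 = 2/5
(¬x_1 ∧ x_1) ⊃ ((¬x_1 ∧ x_1) ∨ ((x_3 ⊃ x_1) ≡ (x_1 ∧ x_3))) = 0 ⊃ 2/5 = 1
and checking the remaining 35 assignments likewise gives ≥ 1 in every case.

Yes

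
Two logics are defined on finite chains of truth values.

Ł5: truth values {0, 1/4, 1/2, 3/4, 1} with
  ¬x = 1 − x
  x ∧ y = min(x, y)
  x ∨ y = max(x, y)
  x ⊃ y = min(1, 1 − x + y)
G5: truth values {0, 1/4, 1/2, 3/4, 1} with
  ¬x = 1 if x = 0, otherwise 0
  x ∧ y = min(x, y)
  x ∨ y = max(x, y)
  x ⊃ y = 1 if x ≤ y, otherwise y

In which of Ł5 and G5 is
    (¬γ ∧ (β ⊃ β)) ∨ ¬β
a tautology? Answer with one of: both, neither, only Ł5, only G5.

In Ł5: at β = 1/4, γ = 1/4 the value is 3/4 — not a tautology.
In G5: at β = 1/4, γ = 1/4 the value is 0 — not a tautology.

neither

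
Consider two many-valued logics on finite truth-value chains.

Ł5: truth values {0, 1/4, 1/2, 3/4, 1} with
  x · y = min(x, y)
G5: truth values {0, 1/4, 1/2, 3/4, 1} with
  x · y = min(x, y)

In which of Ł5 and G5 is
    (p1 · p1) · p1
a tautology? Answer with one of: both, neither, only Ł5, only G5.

In Ł5: at p1 = 0 the value is 0 — not a tautology.
In G5: at p1 = 0 the value is 0 — not a tautology.

neither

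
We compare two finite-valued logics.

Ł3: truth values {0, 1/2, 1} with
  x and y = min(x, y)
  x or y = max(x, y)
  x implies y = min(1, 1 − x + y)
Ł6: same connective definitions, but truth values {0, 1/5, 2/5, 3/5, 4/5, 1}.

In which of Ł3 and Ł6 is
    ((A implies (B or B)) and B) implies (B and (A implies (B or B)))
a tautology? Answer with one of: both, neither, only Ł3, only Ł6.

In Ł3: every assignment gives 1 — tautology.
In Ł6: every assignment gives 1 — tautology.

both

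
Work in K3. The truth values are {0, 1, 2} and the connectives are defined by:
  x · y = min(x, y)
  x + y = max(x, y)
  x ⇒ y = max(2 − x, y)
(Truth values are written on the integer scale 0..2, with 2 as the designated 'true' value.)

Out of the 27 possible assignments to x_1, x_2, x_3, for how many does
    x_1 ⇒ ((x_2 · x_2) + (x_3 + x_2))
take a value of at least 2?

value 2: 19 assignments (counts)
value 1: 7 assignments
value 0: 1 assignment
So 19 of the 27 assignments meet the threshold.

19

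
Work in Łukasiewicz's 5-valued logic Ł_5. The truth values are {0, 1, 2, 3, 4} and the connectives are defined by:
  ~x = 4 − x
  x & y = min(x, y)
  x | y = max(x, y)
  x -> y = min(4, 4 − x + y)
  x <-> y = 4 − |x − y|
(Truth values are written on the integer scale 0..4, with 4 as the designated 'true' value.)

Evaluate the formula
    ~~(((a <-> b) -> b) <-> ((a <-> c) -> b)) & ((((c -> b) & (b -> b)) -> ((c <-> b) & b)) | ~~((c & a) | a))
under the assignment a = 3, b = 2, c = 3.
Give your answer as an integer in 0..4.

a <-> b = 3 <-> 2 = 3
(a <-> b) -> b = 3 -> 2 = 3
a <-> c = 3 <-> 3 = 4
(a <-> c) -> b = 4 -> 2 = 2
((a <-> b) -> b) <-> ((a <-> c) -> b) = 3 <-> 2 = 3
~(((a <-> b) -> b) <-> ((a <-> c) -> b)) = ~3 = 1
~~(((a <-> b) -> b) <-> ((a <-> c) -> b)) = ~1 = 3
c -> b = 3 -> 2 = 3
b -> b = 2 -> 2 = 4
(c -> b) & (b -> b) = 3 & 4 = 3
c <-> b = 3 <-> 2 = 3
(c <-> b) & b = 3 & 2 = 2
((c -> b) & (b -> b)) -> ((c <-> b) & b) = 3 -> 2 = 3
c & a = 3 & 3 = 3
(c & a) | a = 3 | 3 = 3
~((c & a) | a) = ~3 = 1
~~((c & a) | a) = ~1 = 3
(((c -> b) & (b -> b)) -> ((c <-> b) & b)) | ~~((c & a) | a) = 3 | 3 = 3
~~(((a <-> b) -> b) <-> ((a <-> c) -> b)) & ((((c -> b) & (b -> b)) -> ((c <-> b) & b)) | ~~((c & a) | a)) = 3 & 3 = 3

3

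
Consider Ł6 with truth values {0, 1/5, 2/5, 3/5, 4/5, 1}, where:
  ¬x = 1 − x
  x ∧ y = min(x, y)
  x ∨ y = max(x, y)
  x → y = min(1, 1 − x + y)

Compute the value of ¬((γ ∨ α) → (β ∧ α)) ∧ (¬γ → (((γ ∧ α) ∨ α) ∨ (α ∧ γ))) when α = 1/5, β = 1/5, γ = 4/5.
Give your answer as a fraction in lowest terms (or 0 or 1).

γ ∨ α = 4/5 ∨ 1/5 = 4/5
β ∧ α = 1/5 ∧ 1/5 = 1/5
(γ ∨ α) → (β ∧ α) = 4/5 → 1/5 = 2/5
¬((γ ∨ α) → (β ∧ α)) = ¬2/5 = 3/5
¬γ = ¬4/5 = 1/5
γ ∧ α = 4/5 ∧ 1/5 = 1/5
(γ ∧ α) ∨ α = 1/5 ∨ 1/5 = 1/5
α ∧ γ = 1/5 ∧ 4/5 = 1/5
((γ ∧ α) ∨ α) ∨ (α ∧ γ) = 1/5 ∨ 1/5 = 1/5
¬γ → (((γ ∧ α) ∨ α) ∨ (α ∧ γ)) = 1/5 → 1/5 = 1
¬((γ ∨ α) → (β ∧ α)) ∧ (¬γ → (((γ ∧ α) ∨ α) ∨ (α ∧ γ))) = 3/5 ∧ 1 = 3/5

3/5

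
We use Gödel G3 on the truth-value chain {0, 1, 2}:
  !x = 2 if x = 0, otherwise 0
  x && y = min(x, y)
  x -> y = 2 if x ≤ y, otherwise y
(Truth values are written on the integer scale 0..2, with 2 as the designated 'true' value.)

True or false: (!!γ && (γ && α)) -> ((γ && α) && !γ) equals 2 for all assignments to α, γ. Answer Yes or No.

No

Counterexample: take α = 1, γ = 1.
!γ = !1 = 0
!!γ = !0 = 2
γ && α = 1 && 1 = 1
!!γ && (γ && α) = 2 && 1 = 1
γ && α = 1 && 1 = 1
!γ = !1 = 0
(γ && α) && !γ = 1 && 0 = 0
(!!γ && (γ && α)) -> ((γ && α) && !γ) = 1 -> 0 = 0
This gives 0 ≠ 2.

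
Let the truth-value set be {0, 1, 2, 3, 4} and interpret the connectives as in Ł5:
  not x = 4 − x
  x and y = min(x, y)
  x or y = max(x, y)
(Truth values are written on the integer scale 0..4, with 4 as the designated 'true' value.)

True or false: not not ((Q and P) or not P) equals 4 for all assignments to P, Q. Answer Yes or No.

Counterexample: take P = 1, Q = 0.
Q and P = 0 and 1 = 0
not P = not 1 = 3
(Q and P) or not P = 0 or 3 = 3
not ((Q and P) or not P) = not 3 = 1
not not ((Q and P) or not P) = not 1 = 3
This gives 3 ≠ 4.

No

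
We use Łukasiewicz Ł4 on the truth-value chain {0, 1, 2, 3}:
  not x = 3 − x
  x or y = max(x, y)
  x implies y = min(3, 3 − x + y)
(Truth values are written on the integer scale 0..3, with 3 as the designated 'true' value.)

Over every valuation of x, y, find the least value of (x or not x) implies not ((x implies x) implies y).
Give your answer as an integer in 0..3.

0

Take x = 0, y = 3:
not x = not 0 = 3
x or not x = 0 or 3 = 3
x implies x = 0 implies 0 = 3
(x implies x) implies y = 3 implies 3 = 3
not ((x implies x) implies y) = not 3 = 0
(x or not x) implies not ((x implies x) implies y) = 3 implies 0 = 0
No assignment yields a value below 0, so this is the minimum.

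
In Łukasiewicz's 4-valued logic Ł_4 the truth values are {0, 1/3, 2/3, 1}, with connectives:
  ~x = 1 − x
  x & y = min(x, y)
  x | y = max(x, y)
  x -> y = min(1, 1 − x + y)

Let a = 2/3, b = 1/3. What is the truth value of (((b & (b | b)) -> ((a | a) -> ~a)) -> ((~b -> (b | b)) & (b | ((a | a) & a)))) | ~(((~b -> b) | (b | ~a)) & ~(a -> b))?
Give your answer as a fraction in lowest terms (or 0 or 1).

2/3

b | b = 1/3 | 1/3 = 1/3
b & (b | b) = 1/3 & 1/3 = 1/3
a | a = 2/3 | 2/3 = 2/3
~a = ~2/3 = 1/3
(a | a) -> ~a = 2/3 -> 1/3 = 2/3
(b & (b | b)) -> ((a | a) -> ~a) = 1/3 -> 2/3 = 1
~b = ~1/3 = 2/3
b | b = 1/3 | 1/3 = 1/3
~b -> (b | b) = 2/3 -> 1/3 = 2/3
a | a = 2/3 | 2/3 = 2/3
(a | a) & a = 2/3 & 2/3 = 2/3
b | ((a | a) & a) = 1/3 | 2/3 = 2/3
(~b -> (b | b)) & (b | ((a | a) & a)) = 2/3 & 2/3 = 2/3
((b & (b | b)) -> ((a | a) -> ~a)) -> ((~b -> (b | b)) & (b | ((a | a) & a))) = 1 -> 2/3 = 2/3
~b = ~1/3 = 2/3
~b -> b = 2/3 -> 1/3 = 2/3
~a = ~2/3 = 1/3
b | ~a = 1/3 | 1/3 = 1/3
(~b -> b) | (b | ~a) = 2/3 | 1/3 = 2/3
a -> b = 2/3 -> 1/3 = 2/3
~(a -> b) = ~2/3 = 1/3
((~b -> b) | (b | ~a)) & ~(a -> b) = 2/3 & 1/3 = 1/3
~(((~b -> b) | (b | ~a)) & ~(a -> b)) = ~1/3 = 2/3
(((b & (b | b)) -> ((a | a) -> ~a)) -> ((~b -> (b | b)) & (b | ((a | a) & a)))) | ~(((~b -> b) | (b | ~a)) & ~(a -> b)) = 2/3 | 2/3 = 2/3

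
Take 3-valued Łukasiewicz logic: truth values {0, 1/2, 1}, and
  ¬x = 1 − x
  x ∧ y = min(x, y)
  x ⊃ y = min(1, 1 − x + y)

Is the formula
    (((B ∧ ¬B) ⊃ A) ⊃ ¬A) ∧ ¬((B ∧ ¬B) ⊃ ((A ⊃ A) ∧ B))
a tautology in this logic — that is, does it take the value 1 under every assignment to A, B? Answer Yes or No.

Counterexample: take A = 0, B = 0.
¬B = ¬0 = 1
B ∧ ¬B = 0 ∧ 1 = 0
(B ∧ ¬B) ⊃ A = 0 ⊃ 0 = 1
¬A = ¬0 = 1
((B ∧ ¬B) ⊃ A) ⊃ ¬A = 1 ⊃ 1 = 1
¬B = ¬0 = 1
B ∧ ¬B = 0 ∧ 1 = 0
A ⊃ A = 0 ⊃ 0 = 1
(A ⊃ A) ∧ B = 1 ∧ 0 = 0
(B ∧ ¬B) ⊃ ((A ⊃ A) ∧ B) = 0 ⊃ 0 = 1
¬((B ∧ ¬B) ⊃ ((A ⊃ A) ∧ B)) = ¬1 = 0
(((B ∧ ¬B) ⊃ A) ⊃ ¬A) ∧ ¬((B ∧ ¬B) ⊃ ((A ⊃ A) ∧ B)) = 1 ∧ 0 = 0
This gives 0 ≠ 1.

No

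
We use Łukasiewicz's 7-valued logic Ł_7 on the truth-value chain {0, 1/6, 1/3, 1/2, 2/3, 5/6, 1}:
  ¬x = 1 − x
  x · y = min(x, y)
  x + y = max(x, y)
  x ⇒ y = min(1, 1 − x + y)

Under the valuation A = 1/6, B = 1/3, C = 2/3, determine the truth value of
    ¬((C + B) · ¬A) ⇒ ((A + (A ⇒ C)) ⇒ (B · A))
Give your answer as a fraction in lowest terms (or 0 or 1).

C + B = 2/3 + 1/3 = 2/3
¬A = ¬1/6 = 5/6
(C + B) · ¬A = 2/3 · 5/6 = 2/3
¬((C + B) · ¬A) = ¬2/3 = 1/3
A ⇒ C = 1/6 ⇒ 2/3 = 1
A + (A ⇒ C) = 1/6 + 1 = 1
B · A = 1/3 · 1/6 = 1/6
(A + (A ⇒ C)) ⇒ (B · A) = 1 ⇒ 1/6 = 1/6
¬((C + B) · ¬A) ⇒ ((A + (A ⇒ C)) ⇒ (B · A)) = 1/3 ⇒ 1/6 = 5/6

5/6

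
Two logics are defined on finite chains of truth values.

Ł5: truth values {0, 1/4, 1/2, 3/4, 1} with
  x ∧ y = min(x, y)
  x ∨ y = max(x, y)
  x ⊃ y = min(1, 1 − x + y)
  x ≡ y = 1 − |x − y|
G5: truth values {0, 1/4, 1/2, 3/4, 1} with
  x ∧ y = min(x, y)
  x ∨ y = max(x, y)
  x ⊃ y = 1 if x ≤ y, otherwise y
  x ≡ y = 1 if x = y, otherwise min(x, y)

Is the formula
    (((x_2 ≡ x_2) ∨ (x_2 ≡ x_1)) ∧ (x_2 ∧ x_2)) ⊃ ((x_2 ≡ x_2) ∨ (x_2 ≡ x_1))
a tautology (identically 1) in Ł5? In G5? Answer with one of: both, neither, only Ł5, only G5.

both

In Ł5: every assignment gives 1 — tautology.
In G5: every assignment gives 1 — tautology.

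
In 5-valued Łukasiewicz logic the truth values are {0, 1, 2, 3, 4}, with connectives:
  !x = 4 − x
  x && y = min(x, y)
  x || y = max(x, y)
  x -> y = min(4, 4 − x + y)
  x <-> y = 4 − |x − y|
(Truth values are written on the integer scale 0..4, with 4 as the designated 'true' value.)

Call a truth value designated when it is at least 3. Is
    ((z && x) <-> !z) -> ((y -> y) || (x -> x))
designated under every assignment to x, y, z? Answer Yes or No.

At x = 0, y = 1, z = 3, for instance:
z && x = 3 && 0 = 0
!z = !3 = 1
(z && x) <-> !z = 0 <-> 1 = 3
y -> y = 1 -> 1 = 4
x -> x = 0 -> 0 = 4
(y -> y) || (x -> x) = 4 || 4 = 4
((z && x) <-> !z) -> ((y -> y) || (x -> x)) = 3 -> 4 = 4
and checking the remaining 124 assignments likewise gives ≥ 3 in every case.

Yes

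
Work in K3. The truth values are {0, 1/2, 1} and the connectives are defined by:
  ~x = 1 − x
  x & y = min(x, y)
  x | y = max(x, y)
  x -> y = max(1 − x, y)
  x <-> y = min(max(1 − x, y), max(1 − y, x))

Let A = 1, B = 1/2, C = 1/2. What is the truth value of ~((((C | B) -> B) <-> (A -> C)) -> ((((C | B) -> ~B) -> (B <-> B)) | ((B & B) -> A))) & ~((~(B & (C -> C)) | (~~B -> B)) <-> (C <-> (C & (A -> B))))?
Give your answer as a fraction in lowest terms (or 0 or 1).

C | B = 1/2 | 1/2 = 1/2
(C | B) -> B = 1/2 -> 1/2 = 1/2
A -> C = 1 -> 1/2 = 1/2
((C | B) -> B) <-> (A -> C) = 1/2 <-> 1/2 = 1/2
C | B = 1/2 | 1/2 = 1/2
~B = ~1/2 = 1/2
(C | B) -> ~B = 1/2 -> 1/2 = 1/2
B <-> B = 1/2 <-> 1/2 = 1/2
((C | B) -> ~B) -> (B <-> B) = 1/2 -> 1/2 = 1/2
B & B = 1/2 & 1/2 = 1/2
(B & B) -> A = 1/2 -> 1 = 1
(((C | B) -> ~B) -> (B <-> B)) | ((B & B) -> A) = 1/2 | 1 = 1
(((C | B) -> B) <-> (A -> C)) -> ((((C | B) -> ~B) -> (B <-> B)) | ((B & B) -> A)) = 1/2 -> 1 = 1
~((((C | B) -> B) <-> (A -> C)) -> ((((C | B) -> ~B) -> (B <-> B)) | ((B & B) -> A))) = ~1 = 0
C -> C = 1/2 -> 1/2 = 1/2
B & (C -> C) = 1/2 & 1/2 = 1/2
~(B & (C -> C)) = ~1/2 = 1/2
~B = ~1/2 = 1/2
~~B = ~1/2 = 1/2
~~B -> B = 1/2 -> 1/2 = 1/2
~(B & (C -> C)) | (~~B -> B) = 1/2 | 1/2 = 1/2
A -> B = 1 -> 1/2 = 1/2
C & (A -> B) = 1/2 & 1/2 = 1/2
C <-> (C & (A -> B)) = 1/2 <-> 1/2 = 1/2
(~(B & (C -> C)) | (~~B -> B)) <-> (C <-> (C & (A -> B))) = 1/2 <-> 1/2 = 1/2
~((~(B & (C -> C)) | (~~B -> B)) <-> (C <-> (C & (A -> B)))) = ~1/2 = 1/2
~((((C | B) -> B) <-> (A -> C)) -> ((((C | B) -> ~B) -> (B <-> B)) | ((B & B) -> A))) & ~((~(B & (C -> C)) | (~~B -> B)) <-> (C <-> (C & (A -> B)))) = 0 & 1/2 = 0

0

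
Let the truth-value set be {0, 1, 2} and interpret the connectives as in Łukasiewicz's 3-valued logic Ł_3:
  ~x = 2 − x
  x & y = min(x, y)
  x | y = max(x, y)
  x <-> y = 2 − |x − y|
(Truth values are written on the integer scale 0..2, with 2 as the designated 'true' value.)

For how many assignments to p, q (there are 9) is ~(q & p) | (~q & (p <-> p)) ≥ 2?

5

p = 0, q = 0 ↦ 2  ≥
p = 0, q = 1 ↦ 2  ≥
p = 0, q = 2 ↦ 2  ≥
p = 1, q = 0 ↦ 2  ≥
p = 1, q = 1 ↦ 1  <
p = 1, q = 2 ↦ 1  <
p = 2, q = 0 ↦ 2  ≥
p = 2, q = 1 ↦ 1  <
p = 2, q = 2 ↦ 0  <
So 5 of the 9 assignments meet the threshold.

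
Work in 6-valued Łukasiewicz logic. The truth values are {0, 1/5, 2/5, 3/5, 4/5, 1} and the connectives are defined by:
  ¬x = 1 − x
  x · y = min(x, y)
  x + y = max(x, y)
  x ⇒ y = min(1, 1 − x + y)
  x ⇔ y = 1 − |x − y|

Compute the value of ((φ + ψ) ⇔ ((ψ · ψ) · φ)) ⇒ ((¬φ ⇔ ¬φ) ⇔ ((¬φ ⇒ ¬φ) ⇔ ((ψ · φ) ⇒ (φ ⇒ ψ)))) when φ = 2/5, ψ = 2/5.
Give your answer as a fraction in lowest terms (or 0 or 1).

1

φ + ψ = 2/5 + 2/5 = 2/5
ψ · ψ = 2/5 · 2/5 = 2/5
(ψ · ψ) · φ = 2/5 · 2/5 = 2/5
(φ + ψ) ⇔ ((ψ · ψ) · φ) = 2/5 ⇔ 2/5 = 1
¬φ = ¬2/5 = 3/5
¬φ = ¬2/5 = 3/5
¬φ ⇔ ¬φ = 3/5 ⇔ 3/5 = 1
¬φ = ¬2/5 = 3/5
¬φ = ¬2/5 = 3/5
¬φ ⇒ ¬φ = 3/5 ⇒ 3/5 = 1
ψ · φ = 2/5 · 2/5 = 2/5
φ ⇒ ψ = 2/5 ⇒ 2/5 = 1
(ψ · φ) ⇒ (φ ⇒ ψ) = 2/5 ⇒ 1 = 1
(¬φ ⇒ ¬φ) ⇔ ((ψ · φ) ⇒ (φ ⇒ ψ)) = 1 ⇔ 1 = 1
(¬φ ⇔ ¬φ) ⇔ ((¬φ ⇒ ¬φ) ⇔ ((ψ · φ) ⇒ (φ ⇒ ψ))) = 1 ⇔ 1 = 1
((φ + ψ) ⇔ ((ψ · ψ) · φ)) ⇒ ((¬φ ⇔ ¬φ) ⇔ ((¬φ ⇒ ¬φ) ⇔ ((ψ · φ) ⇒ (φ ⇒ ψ)))) = 1 ⇒ 1 = 1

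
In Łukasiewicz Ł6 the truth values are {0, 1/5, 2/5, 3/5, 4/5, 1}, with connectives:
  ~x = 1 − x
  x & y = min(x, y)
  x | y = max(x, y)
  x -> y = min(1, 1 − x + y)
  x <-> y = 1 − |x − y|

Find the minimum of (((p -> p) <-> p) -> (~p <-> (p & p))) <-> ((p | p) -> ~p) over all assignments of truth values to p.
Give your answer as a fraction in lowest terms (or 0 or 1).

4/5

Take p = 3/5:
p -> p = 3/5 -> 3/5 = 1
(p -> p) <-> p = 1 <-> 3/5 = 3/5
~p = ~3/5 = 2/5
p & p = 3/5 & 3/5 = 3/5
~p <-> (p & p) = 2/5 <-> 3/5 = 4/5
((p -> p) <-> p) -> (~p <-> (p & p)) = 3/5 -> 4/5 = 1
p | p = 3/5 | 3/5 = 3/5
~p = ~3/5 = 2/5
(p | p) -> ~p = 3/5 -> 2/5 = 4/5
(((p -> p) <-> p) -> (~p <-> (p & p))) <-> ((p | p) -> ~p) = 1 <-> 4/5 = 4/5
No assignment yields a value below 4/5, so this is the minimum.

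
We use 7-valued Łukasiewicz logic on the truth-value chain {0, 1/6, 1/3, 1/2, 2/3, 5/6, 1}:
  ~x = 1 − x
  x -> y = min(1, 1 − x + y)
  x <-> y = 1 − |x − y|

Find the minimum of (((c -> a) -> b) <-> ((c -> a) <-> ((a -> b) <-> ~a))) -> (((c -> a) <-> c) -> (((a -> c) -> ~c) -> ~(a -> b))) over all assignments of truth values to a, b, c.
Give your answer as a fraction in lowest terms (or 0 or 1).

Take a = 0, b = 0, c = 1/2:
c -> a = 1/2 -> 0 = 1/2
(c -> a) -> b = 1/2 -> 0 = 1/2
c -> a = 1/2 -> 0 = 1/2
a -> b = 0 -> 0 = 1
~a = ~0 = 1
(a -> b) <-> ~a = 1 <-> 1 = 1
(c -> a) <-> ((a -> b) <-> ~a) = 1/2 <-> 1 = 1/2
((c -> a) -> b) <-> ((c -> a) <-> ((a -> b) <-> ~a)) = 1/2 <-> 1/2 = 1
c -> a = 1/2 -> 0 = 1/2
(c -> a) <-> c = 1/2 <-> 1/2 = 1
a -> c = 0 -> 1/2 = 1
~c = ~1/2 = 1/2
(a -> c) -> ~c = 1 -> 1/2 = 1/2
a -> b = 0 -> 0 = 1
~(a -> b) = ~1 = 0
((a -> c) -> ~c) -> ~(a -> b) = 1/2 -> 0 = 1/2
((c -> a) <-> c) -> (((a -> c) -> ~c) -> ~(a -> b)) = 1 -> 1/2 = 1/2
(((c -> a) -> b) <-> ((c -> a) <-> ((a -> b) <-> ~a))) -> (((c -> a) <-> c) -> (((a -> c) -> ~c) -> ~(a -> b))) = 1 -> 1/2 = 1/2
No assignment yields a value below 1/2, so this is the minimum.

1/2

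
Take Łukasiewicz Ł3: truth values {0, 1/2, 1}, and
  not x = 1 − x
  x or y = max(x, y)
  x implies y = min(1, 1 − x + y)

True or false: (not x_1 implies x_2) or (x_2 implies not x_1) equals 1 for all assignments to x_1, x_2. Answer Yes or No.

x_1 = 0, x_2 = 0 ↦ 1
x_1 = 0, x_2 = 1/2 ↦ 1
x_1 = 0, x_2 = 1 ↦ 1
x_1 = 1/2, x_2 = 0 ↦ 1
x_1 = 1/2, x_2 = 1/2 ↦ 1
x_1 = 1/2, x_2 = 1 ↦ 1
x_1 = 1, x_2 = 0 ↦ 1
x_1 = 1, x_2 = 1/2 ↦ 1
x_1 = 1, x_2 = 1 ↦ 1
Every assignment gives a value ≥ 1.

Yes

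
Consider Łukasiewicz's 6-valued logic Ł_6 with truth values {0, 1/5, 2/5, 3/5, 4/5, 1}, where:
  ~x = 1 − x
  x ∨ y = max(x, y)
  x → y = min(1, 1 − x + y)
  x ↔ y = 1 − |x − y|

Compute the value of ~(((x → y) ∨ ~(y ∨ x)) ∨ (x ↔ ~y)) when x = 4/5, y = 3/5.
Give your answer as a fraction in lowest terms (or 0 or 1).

1/5

x → y = 4/5 → 3/5 = 4/5
y ∨ x = 3/5 ∨ 4/5 = 4/5
~(y ∨ x) = ~4/5 = 1/5
(x → y) ∨ ~(y ∨ x) = 4/5 ∨ 1/5 = 4/5
~y = ~3/5 = 2/5
x ↔ ~y = 4/5 ↔ 2/5 = 3/5
((x → y) ∨ ~(y ∨ x)) ∨ (x ↔ ~y) = 4/5 ∨ 3/5 = 4/5
~(((x → y) ∨ ~(y ∨ x)) ∨ (x ↔ ~y)) = ~4/5 = 1/5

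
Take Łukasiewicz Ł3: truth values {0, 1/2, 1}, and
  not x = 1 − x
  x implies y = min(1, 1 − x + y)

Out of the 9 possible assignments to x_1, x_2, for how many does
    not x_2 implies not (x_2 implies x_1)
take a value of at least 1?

x_1 = 0, x_2 = 0 ↦ 0  <
x_1 = 0, x_2 = 1/2 ↦ 1  ≥
x_1 = 0, x_2 = 1 ↦ 1  ≥
x_1 = 1/2, x_2 = 0 ↦ 0  <
x_1 = 1/2, x_2 = 1/2 ↦ 1/2  <
x_1 = 1/2, x_2 = 1 ↦ 1  ≥
x_1 = 1, x_2 = 0 ↦ 0  <
x_1 = 1, x_2 = 1/2 ↦ 1/2  <
x_1 = 1, x_2 = 1 ↦ 1  ≥
So 4 of the 9 assignments meet the threshold.

4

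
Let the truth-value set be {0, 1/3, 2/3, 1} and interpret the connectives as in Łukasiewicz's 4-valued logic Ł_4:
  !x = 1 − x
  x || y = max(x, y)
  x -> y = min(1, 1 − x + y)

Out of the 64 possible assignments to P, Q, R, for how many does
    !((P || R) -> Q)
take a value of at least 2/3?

19

value 1: 7 assignments (counts)
value 2/3: 12 assignments (counts)
value 1/3: 15 assignments
value 0: 30 assignments
So 19 of the 64 assignments meet the threshold.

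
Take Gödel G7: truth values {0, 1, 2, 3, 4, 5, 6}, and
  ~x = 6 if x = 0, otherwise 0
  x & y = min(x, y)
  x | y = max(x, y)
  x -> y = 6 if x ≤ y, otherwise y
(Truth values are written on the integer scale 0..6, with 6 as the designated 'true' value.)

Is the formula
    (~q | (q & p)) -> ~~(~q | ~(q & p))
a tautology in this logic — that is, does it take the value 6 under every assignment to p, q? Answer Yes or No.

No

Counterexample: take p = 1, q = 1.
~q = ~1 = 0
q & p = 1 & 1 = 1
~q | (q & p) = 0 | 1 = 1
~q = ~1 = 0
q & p = 1 & 1 = 1
~(q & p) = ~1 = 0
~q | ~(q & p) = 0 | 0 = 0
~(~q | ~(q & p)) = ~0 = 6
~~(~q | ~(q & p)) = ~6 = 0
(~q | (q & p)) -> ~~(~q | ~(q & p)) = 1 -> 0 = 0
This gives 0 ≠ 6.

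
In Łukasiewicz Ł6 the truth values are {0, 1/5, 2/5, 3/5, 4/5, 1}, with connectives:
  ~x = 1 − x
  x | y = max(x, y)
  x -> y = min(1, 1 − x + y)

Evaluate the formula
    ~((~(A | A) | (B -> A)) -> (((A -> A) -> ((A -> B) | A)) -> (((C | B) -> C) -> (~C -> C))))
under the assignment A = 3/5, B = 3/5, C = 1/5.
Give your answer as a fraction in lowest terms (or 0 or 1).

1/5

A | A = 3/5 | 3/5 = 3/5
~(A | A) = ~3/5 = 2/5
B -> A = 3/5 -> 3/5 = 1
~(A | A) | (B -> A) = 2/5 | 1 = 1
A -> A = 3/5 -> 3/5 = 1
A -> B = 3/5 -> 3/5 = 1
(A -> B) | A = 1 | 3/5 = 1
(A -> A) -> ((A -> B) | A) = 1 -> 1 = 1
C | B = 1/5 | 3/5 = 3/5
(C | B) -> C = 3/5 -> 1/5 = 3/5
~C = ~1/5 = 4/5
~C -> C = 4/5 -> 1/5 = 2/5
((C | B) -> C) -> (~C -> C) = 3/5 -> 2/5 = 4/5
((A -> A) -> ((A -> B) | A)) -> (((C | B) -> C) -> (~C -> C)) = 1 -> 4/5 = 4/5
(~(A | A) | (B -> A)) -> (((A -> A) -> ((A -> B) | A)) -> (((C | B) -> C) -> (~C -> C))) = 1 -> 4/5 = 4/5
~((~(A | A) | (B -> A)) -> (((A -> A) -> ((A -> B) | A)) -> (((C | B) -> C) -> (~C -> C)))) = ~4/5 = 1/5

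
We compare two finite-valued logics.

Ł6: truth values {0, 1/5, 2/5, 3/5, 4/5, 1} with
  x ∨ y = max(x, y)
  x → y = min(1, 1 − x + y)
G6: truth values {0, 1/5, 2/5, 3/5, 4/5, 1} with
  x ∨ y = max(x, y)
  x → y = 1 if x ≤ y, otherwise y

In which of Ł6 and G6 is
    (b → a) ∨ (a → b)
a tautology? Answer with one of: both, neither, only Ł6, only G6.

both

In Ł6: every assignment gives 1 — tautology.
In G6: every assignment gives 1 — tautology.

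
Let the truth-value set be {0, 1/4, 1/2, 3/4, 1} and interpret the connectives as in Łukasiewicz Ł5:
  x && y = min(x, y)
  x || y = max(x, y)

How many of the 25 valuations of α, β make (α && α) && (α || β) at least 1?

value 1: 5 assignments (counts)
value 3/4: 5 assignments
value 1/2: 5 assignments
value 1/4: 5 assignments
value 0: 5 assignments
So 5 of the 25 assignments meet the threshold.

5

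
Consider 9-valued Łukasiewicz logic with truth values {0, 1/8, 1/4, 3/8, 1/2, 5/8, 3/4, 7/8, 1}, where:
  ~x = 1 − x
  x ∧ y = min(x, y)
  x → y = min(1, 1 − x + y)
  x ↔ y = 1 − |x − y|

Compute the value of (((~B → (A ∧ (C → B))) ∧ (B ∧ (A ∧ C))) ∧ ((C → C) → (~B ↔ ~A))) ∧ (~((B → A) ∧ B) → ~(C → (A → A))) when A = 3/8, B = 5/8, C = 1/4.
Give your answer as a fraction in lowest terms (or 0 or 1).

~B = ~5/8 = 3/8
C → B = 1/4 → 5/8 = 1
A ∧ (C → B) = 3/8 ∧ 1 = 3/8
~B → (A ∧ (C → B)) = 3/8 → 3/8 = 1
A ∧ C = 3/8 ∧ 1/4 = 1/4
B ∧ (A ∧ C) = 5/8 ∧ 1/4 = 1/4
(~B → (A ∧ (C → B))) ∧ (B ∧ (A ∧ C)) = 1 ∧ 1/4 = 1/4
C → C = 1/4 → 1/4 = 1
~B = ~5/8 = 3/8
~A = ~3/8 = 5/8
~B ↔ ~A = 3/8 ↔ 5/8 = 3/4
(C → C) → (~B ↔ ~A) = 1 → 3/4 = 3/4
((~B → (A ∧ (C → B))) ∧ (B ∧ (A ∧ C))) ∧ ((C → C) → (~B ↔ ~A)) = 1/4 ∧ 3/4 = 1/4
B → A = 5/8 → 3/8 = 3/4
(B → A) ∧ B = 3/4 ∧ 5/8 = 5/8
~((B → A) ∧ B) = ~5/8 = 3/8
A → A = 3/8 → 3/8 = 1
C → (A → A) = 1/4 → 1 = 1
~(C → (A → A)) = ~1 = 0
~((B → A) ∧ B) → ~(C → (A → A)) = 3/8 → 0 = 5/8
(((~B → (A ∧ (C → B))) ∧ (B ∧ (A ∧ C))) ∧ ((C → C) → (~B ↔ ~A))) ∧ (~((B → A) ∧ B) → ~(C → (A → A))) = 1/4 ∧ 5/8 = 1/4

1/4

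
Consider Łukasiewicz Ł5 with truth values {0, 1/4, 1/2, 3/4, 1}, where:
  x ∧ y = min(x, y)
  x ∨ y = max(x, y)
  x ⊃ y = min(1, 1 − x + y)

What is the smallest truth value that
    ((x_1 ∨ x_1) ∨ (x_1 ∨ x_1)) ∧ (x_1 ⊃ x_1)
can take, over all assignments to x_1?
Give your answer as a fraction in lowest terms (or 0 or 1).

0

Take x_1 = 0:
x_1 ∨ x_1 = 0 ∨ 0 = 0
x_1 ∨ x_1 = 0 ∨ 0 = 0
(x_1 ∨ x_1) ∨ (x_1 ∨ x_1) = 0 ∨ 0 = 0
x_1 ⊃ x_1 = 0 ⊃ 0 = 1
((x_1 ∨ x_1) ∨ (x_1 ∨ x_1)) ∧ (x_1 ⊃ x_1) = 0 ∧ 1 = 0
No assignment yields a value below 0, so this is the minimum.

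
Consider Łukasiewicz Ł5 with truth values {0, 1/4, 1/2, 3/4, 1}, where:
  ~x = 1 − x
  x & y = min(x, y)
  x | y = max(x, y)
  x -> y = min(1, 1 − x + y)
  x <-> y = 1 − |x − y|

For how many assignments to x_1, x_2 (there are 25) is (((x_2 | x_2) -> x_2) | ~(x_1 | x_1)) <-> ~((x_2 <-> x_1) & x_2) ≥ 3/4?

13

value 1: 6 assignments (counts)
value 3/4: 7 assignments (counts)
value 1/2: 7 assignments
value 1/4: 4 assignments
value 0: 1 assignment
So 13 of the 25 assignments meet the threshold.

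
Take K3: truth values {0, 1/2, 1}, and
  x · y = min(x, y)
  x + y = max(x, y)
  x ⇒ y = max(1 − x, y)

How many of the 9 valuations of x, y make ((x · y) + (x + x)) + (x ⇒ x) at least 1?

x = 0, y = 0 ↦ 1  ≥
x = 0, y = 1/2 ↦ 1  ≥
x = 0, y = 1 ↦ 1  ≥
x = 1/2, y = 0 ↦ 1/2  <
x = 1/2, y = 1/2 ↦ 1/2  <
x = 1/2, y = 1 ↦ 1/2  <
x = 1, y = 0 ↦ 1  ≥
x = 1, y = 1/2 ↦ 1  ≥
x = 1, y = 1 ↦ 1  ≥
So 6 of the 9 assignments meet the threshold.

6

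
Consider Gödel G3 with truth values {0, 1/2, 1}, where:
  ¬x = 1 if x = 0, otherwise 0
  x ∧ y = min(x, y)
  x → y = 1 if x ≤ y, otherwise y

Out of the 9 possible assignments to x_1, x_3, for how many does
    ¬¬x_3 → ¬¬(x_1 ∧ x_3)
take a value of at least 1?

x_1 = 0, x_3 = 0 ↦ 1  ≥
x_1 = 0, x_3 = 1/2 ↦ 0  <
x_1 = 0, x_3 = 1 ↦ 0  <
x_1 = 1/2, x_3 = 0 ↦ 1  ≥
x_1 = 1/2, x_3 = 1/2 ↦ 1  ≥
x_1 = 1/2, x_3 = 1 ↦ 1  ≥
x_1 = 1, x_3 = 0 ↦ 1  ≥
x_1 = 1, x_3 = 1/2 ↦ 1  ≥
x_1 = 1, x_3 = 1 ↦ 1  ≥
So 7 of the 9 assignments meet the threshold.

7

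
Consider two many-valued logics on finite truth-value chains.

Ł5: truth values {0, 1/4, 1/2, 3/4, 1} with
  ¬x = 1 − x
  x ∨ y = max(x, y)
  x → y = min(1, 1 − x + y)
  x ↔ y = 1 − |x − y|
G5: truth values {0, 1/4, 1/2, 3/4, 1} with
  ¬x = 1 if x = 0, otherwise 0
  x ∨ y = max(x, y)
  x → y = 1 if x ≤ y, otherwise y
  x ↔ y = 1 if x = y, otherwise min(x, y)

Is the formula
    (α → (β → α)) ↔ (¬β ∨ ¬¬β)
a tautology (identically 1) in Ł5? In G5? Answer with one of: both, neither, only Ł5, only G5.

only G5

In Ł5: at α = 0, β = 1/4 the value is 3/4 — not a tautology.
In G5: every assignment gives 1 — tautology.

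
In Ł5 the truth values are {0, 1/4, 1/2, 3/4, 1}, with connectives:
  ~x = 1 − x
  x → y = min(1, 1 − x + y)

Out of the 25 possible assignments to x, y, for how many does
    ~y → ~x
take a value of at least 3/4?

value 1: 15 assignments (counts)
value 3/4: 4 assignments (counts)
value 1/2: 3 assignments
value 1/4: 2 assignments
value 0: 1 assignment
So 19 of the 25 assignments meet the threshold.

19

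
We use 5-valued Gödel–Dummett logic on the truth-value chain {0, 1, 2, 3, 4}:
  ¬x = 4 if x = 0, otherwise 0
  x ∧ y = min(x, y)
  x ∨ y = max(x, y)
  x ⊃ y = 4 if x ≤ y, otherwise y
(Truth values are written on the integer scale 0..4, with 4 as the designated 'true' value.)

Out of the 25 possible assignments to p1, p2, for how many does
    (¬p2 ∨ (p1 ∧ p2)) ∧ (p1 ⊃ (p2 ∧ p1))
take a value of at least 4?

2

value 4: 2 assignments (counts)
value 3: 3 assignments
value 2: 5 assignments
value 1: 7 assignments
value 0: 8 assignments
So 2 of the 25 assignments meet the threshold.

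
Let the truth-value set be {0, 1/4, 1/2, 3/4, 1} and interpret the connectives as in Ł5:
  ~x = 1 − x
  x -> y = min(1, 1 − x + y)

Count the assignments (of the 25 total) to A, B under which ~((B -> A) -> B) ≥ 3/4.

9

value 1: 5 assignments (counts)
value 3/4: 4 assignments (counts)
value 1/2: 4 assignments
value 1/4: 3 assignments
value 0: 9 assignments
So 9 of the 25 assignments meet the threshold.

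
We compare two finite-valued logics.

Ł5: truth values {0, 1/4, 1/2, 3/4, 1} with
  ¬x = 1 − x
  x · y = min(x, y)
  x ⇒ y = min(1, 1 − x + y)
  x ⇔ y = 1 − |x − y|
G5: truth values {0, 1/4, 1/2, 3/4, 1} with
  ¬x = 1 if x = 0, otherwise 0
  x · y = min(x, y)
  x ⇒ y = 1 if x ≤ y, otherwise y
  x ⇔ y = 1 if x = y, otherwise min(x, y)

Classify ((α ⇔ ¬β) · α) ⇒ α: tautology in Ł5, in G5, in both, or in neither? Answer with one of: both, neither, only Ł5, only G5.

In Ł5: every assignment gives 1 — tautology.
In G5: every assignment gives 1 — tautology.

both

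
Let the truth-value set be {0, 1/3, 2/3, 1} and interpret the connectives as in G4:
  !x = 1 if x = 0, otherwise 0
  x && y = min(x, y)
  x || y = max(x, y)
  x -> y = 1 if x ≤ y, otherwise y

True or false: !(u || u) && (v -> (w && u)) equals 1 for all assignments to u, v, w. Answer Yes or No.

Counterexample: take u = 0, v = 1/3, w = 0.
u || u = 0 || 0 = 0
!(u || u) = !0 = 1
w && u = 0 && 0 = 0
v -> (w && u) = 1/3 -> 0 = 0
!(u || u) && (v -> (w && u)) = 1 && 0 = 0
This gives 0 ≠ 1.

No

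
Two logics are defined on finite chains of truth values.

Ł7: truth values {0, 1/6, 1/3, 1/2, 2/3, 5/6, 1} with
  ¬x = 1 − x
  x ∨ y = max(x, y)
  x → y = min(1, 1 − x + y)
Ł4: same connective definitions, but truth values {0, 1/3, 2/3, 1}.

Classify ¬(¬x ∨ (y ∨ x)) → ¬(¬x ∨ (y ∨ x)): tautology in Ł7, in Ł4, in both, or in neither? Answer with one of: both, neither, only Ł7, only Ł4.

In Ł7: every assignment gives 1 — tautology.
In Ł4: every assignment gives 1 — tautology.

both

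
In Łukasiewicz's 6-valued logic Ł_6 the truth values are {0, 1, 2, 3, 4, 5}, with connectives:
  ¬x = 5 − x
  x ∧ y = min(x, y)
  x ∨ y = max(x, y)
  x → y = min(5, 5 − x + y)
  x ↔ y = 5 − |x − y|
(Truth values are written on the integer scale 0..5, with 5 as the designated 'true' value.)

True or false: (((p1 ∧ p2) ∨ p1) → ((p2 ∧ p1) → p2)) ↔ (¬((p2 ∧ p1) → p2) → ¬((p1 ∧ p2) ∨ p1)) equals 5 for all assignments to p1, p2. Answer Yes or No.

At p1 = 2, p2 = 2, for instance:
p1 ∧ p2 = 2 ∧ 2 = 2
(p1 ∧ p2) ∨ p1 = 2 ∨ 2 = 2
p2 ∧ p1 = 2 ∧ 2 = 2
(p2 ∧ p1) → p2 = 2 → 2 = 5
((p1 ∧ p2) ∨ p1) → ((p2 ∧ p1) → p2) = 2 → 5 = 5
¬((p2 ∧ p1) → p2) = ¬5 = 0
¬((p1 ∧ p2) ∨ p1) = ¬2 = 3
¬((p2 ∧ p1) → p2) → ¬((p1 ∧ p2) ∨ p1) = 0 → 3 = 5
(((p1 ∧ p2) ∨ p1) → ((p2 ∧ p1) → p2)) ↔ (¬((p2 ∧ p1) → p2) → ¬((p1 ∧ p2) ∨ p1)) = 5 ↔ 5 = 5
and checking the remaining 35 assignments likewise gives ≥ 5 in every case.

Yes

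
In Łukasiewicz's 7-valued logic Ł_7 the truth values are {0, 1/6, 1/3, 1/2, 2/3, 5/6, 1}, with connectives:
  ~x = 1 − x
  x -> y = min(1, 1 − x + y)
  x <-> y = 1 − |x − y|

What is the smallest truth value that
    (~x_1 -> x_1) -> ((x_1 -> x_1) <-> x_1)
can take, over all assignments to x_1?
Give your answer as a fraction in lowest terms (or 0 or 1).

Take x_1 = 1/2:
~x_1 = ~1/2 = 1/2
~x_1 -> x_1 = 1/2 -> 1/2 = 1
x_1 -> x_1 = 1/2 -> 1/2 = 1
(x_1 -> x_1) <-> x_1 = 1 <-> 1/2 = 1/2
(~x_1 -> x_1) -> ((x_1 -> x_1) <-> x_1) = 1 -> 1/2 = 1/2
No assignment yields a value below 1/2, so this is the minimum.

1/2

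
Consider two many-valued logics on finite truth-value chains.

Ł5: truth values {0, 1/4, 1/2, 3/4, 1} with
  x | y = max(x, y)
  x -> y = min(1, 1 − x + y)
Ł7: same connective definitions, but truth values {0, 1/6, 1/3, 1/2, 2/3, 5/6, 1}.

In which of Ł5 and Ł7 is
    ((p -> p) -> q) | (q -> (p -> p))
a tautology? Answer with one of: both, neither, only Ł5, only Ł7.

In Ł5: every assignment gives 1 — tautology.
In Ł7: every assignment gives 1 — tautology.

both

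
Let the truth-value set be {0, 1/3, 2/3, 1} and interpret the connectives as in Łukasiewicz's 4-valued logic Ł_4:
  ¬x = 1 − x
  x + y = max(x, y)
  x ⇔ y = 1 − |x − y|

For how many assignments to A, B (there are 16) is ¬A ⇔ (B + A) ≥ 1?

2

A = 0, B = 0 ↦ 0  <
A = 0, B = 1/3 ↦ 1/3  <
A = 0, B = 2/3 ↦ 2/3  <
A = 0, B = 1 ↦ 1  ≥
A = 1/3, B = 0 ↦ 2/3  <
A = 1/3, B = 1/3 ↦ 2/3  <
A = 1/3, B = 2/3 ↦ 1  ≥
A = 1/3, B = 1 ↦ 2/3  <
A = 2/3, B = 0 ↦ 2/3  <
A = 2/3, B = 1/3 ↦ 2/3  <
A = 2/3, B = 2/3 ↦ 2/3  <
A = 2/3, B = 1 ↦ 1/3  <
A = 1, B = 0 ↦ 0  <
A = 1, B = 1/3 ↦ 0  <
A = 1, B = 2/3 ↦ 0  <
A = 1, B = 1 ↦ 0  <
So 2 of the 16 assignments meet the threshold.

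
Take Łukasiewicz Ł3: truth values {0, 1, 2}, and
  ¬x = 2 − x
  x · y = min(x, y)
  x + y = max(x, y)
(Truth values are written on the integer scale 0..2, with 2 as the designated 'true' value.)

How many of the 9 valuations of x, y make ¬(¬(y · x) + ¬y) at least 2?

1

x = 0, y = 0 ↦ 0  <
x = 0, y = 1 ↦ 0  <
x = 0, y = 2 ↦ 0  <
x = 1, y = 0 ↦ 0  <
x = 1, y = 1 ↦ 1  <
x = 1, y = 2 ↦ 1  <
x = 2, y = 0 ↦ 0  <
x = 2, y = 1 ↦ 1  <
x = 2, y = 2 ↦ 2  ≥
So 1 of the 9 assignments meets the threshold.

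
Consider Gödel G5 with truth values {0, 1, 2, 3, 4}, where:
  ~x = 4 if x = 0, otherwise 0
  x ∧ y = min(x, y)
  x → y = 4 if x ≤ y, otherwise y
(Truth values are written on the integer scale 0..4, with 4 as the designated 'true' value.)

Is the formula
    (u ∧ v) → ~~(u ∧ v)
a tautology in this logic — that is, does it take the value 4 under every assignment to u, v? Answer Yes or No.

Yes

At u = 3, v = 4, for instance:
u ∧ v = 3 ∧ 4 = 3
~(u ∧ v) = ~3 = 0
~~(u ∧ v) = ~0 = 4
(u ∧ v) → ~~(u ∧ v) = 3 → 4 = 4
and checking the remaining 24 assignments likewise gives ≥ 4 in every case.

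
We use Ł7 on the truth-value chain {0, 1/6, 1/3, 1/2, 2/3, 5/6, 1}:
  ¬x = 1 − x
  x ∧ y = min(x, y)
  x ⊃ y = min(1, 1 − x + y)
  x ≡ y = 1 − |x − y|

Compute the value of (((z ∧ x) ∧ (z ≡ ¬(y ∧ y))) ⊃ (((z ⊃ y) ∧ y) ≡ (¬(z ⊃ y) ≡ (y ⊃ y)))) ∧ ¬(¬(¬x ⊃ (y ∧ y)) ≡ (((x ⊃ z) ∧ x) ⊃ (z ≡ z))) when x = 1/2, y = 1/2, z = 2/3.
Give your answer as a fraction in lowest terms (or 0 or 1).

1

z ∧ x = 2/3 ∧ 1/2 = 1/2
y ∧ y = 1/2 ∧ 1/2 = 1/2
¬(y ∧ y) = ¬1/2 = 1/2
z ≡ ¬(y ∧ y) = 2/3 ≡ 1/2 = 5/6
(z ∧ x) ∧ (z ≡ ¬(y ∧ y)) = 1/2 ∧ 5/6 = 1/2
z ⊃ y = 2/3 ⊃ 1/2 = 5/6
(z ⊃ y) ∧ y = 5/6 ∧ 1/2 = 1/2
z ⊃ y = 2/3 ⊃ 1/2 = 5/6
¬(z ⊃ y) = ¬5/6 = 1/6
y ⊃ y = 1/2 ⊃ 1/2 = 1
¬(z ⊃ y) ≡ (y ⊃ y) = 1/6 ≡ 1 = 1/6
((z ⊃ y) ∧ y) ≡ (¬(z ⊃ y) ≡ (y ⊃ y)) = 1/2 ≡ 1/6 = 2/3
((z ∧ x) ∧ (z ≡ ¬(y ∧ y))) ⊃ (((z ⊃ y) ∧ y) ≡ (¬(z ⊃ y) ≡ (y ⊃ y))) = 1/2 ⊃ 2/3 = 1
¬x = ¬1/2 = 1/2
y ∧ y = 1/2 ∧ 1/2 = 1/2
¬x ⊃ (y ∧ y) = 1/2 ⊃ 1/2 = 1
¬(¬x ⊃ (y ∧ y)) = ¬1 = 0
x ⊃ z = 1/2 ⊃ 2/3 = 1
(x ⊃ z) ∧ x = 1 ∧ 1/2 = 1/2
z ≡ z = 2/3 ≡ 2/3 = 1
((x ⊃ z) ∧ x) ⊃ (z ≡ z) = 1/2 ⊃ 1 = 1
¬(¬x ⊃ (y ∧ y)) ≡ (((x ⊃ z) ∧ x) ⊃ (z ≡ z)) = 0 ≡ 1 = 0
¬(¬(¬x ⊃ (y ∧ y)) ≡ (((x ⊃ z) ∧ x) ⊃ (z ≡ z))) = ¬0 = 1
(((z ∧ x) ∧ (z ≡ ¬(y ∧ y))) ⊃ (((z ⊃ y) ∧ y) ≡ (¬(z ⊃ y) ≡ (y ⊃ y)))) ∧ ¬(¬(¬x ⊃ (y ∧ y)) ≡ (((x ⊃ z) ∧ x) ⊃ (z ≡ z))) = 1 ∧ 1 = 1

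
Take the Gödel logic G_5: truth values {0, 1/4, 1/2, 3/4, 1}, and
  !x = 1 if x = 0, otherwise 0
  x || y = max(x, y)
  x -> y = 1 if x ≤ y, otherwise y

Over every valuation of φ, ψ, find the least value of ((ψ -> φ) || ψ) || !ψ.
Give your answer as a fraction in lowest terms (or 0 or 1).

Take φ = 0, ψ = 1/4:
ψ -> φ = 1/4 -> 0 = 0
(ψ -> φ) || ψ = 0 || 1/4 = 1/4
!ψ = !1/4 = 0
((ψ -> φ) || ψ) || !ψ = 1/4 || 0 = 1/4
No assignment yields a value below 1/4, so this is the minimum.

1/4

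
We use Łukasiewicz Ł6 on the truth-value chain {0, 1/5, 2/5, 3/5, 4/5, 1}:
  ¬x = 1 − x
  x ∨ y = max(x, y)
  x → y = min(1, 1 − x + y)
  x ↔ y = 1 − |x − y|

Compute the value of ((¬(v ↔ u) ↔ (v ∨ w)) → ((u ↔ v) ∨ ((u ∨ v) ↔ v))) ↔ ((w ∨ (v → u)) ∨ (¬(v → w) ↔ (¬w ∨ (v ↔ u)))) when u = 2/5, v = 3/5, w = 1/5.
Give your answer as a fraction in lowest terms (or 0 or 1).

v ↔ u = 3/5 ↔ 2/5 = 4/5
¬(v ↔ u) = ¬4/5 = 1/5
v ∨ w = 3/5 ∨ 1/5 = 3/5
¬(v ↔ u) ↔ (v ∨ w) = 1/5 ↔ 3/5 = 3/5
u ↔ v = 2/5 ↔ 3/5 = 4/5
u ∨ v = 2/5 ∨ 3/5 = 3/5
(u ∨ v) ↔ v = 3/5 ↔ 3/5 = 1
(u ↔ v) ∨ ((u ∨ v) ↔ v) = 4/5 ∨ 1 = 1
(¬(v ↔ u) ↔ (v ∨ w)) → ((u ↔ v) ∨ ((u ∨ v) ↔ v)) = 3/5 → 1 = 1
v → u = 3/5 → 2/5 = 4/5
w ∨ (v → u) = 1/5 ∨ 4/5 = 4/5
v → w = 3/5 → 1/5 = 3/5
¬(v → w) = ¬3/5 = 2/5
¬w = ¬1/5 = 4/5
v ↔ u = 3/5 ↔ 2/5 = 4/5
¬w ∨ (v ↔ u) = 4/5 ∨ 4/5 = 4/5
¬(v → w) ↔ (¬w ∨ (v ↔ u)) = 2/5 ↔ 4/5 = 3/5
(w ∨ (v → u)) ∨ (¬(v → w) ↔ (¬w ∨ (v ↔ u))) = 4/5 ∨ 3/5 = 4/5
((¬(v ↔ u) ↔ (v ∨ w)) → ((u ↔ v) ∨ ((u ∨ v) ↔ v))) ↔ ((w ∨ (v → u)) ∨ (¬(v → w) ↔ (¬w ∨ (v ↔ u)))) = 1 ↔ 4/5 = 4/5

4/5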